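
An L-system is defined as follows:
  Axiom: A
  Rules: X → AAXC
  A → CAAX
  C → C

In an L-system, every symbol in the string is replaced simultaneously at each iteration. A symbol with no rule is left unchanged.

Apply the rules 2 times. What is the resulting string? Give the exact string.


Answer: CCAAXCAAXAAXC

Derivation:
Step 0: A
Step 1: CAAX
Step 2: CCAAXCAAXAAXC


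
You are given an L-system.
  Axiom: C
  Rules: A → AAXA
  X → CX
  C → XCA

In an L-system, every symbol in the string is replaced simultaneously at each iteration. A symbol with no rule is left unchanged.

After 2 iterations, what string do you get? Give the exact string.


Answer: CXXCAAAXA

Derivation:
Step 0: C
Step 1: XCA
Step 2: CXXCAAAXA


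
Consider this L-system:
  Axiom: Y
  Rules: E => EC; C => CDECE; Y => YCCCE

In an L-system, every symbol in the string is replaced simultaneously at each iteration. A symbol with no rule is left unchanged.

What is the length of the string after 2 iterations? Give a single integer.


Answer: 22

Derivation:
Step 0: length = 1
Step 1: length = 5
Step 2: length = 22


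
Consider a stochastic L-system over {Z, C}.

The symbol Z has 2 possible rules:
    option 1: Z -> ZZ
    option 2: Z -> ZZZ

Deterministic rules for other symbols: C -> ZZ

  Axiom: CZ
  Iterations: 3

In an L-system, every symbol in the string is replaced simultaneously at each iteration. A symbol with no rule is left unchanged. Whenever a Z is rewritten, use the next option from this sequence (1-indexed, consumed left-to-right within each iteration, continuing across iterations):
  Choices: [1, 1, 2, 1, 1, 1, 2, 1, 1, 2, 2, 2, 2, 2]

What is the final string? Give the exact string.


Step 0: CZ
Step 1: ZZZZ  (used choices [1])
Step 2: ZZZZZZZZZ  (used choices [1, 2, 1, 1])
Step 3: ZZZZZZZZZZZZZZZZZZZZZZZZ  (used choices [1, 2, 1, 1, 2, 2, 2, 2, 2])

Answer: ZZZZZZZZZZZZZZZZZZZZZZZZ


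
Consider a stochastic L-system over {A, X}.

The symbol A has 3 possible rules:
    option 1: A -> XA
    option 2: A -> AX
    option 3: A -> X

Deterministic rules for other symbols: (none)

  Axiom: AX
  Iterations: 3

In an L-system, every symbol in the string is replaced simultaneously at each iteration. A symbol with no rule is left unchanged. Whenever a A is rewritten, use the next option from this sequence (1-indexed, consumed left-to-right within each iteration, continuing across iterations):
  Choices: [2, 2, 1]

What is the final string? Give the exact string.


Answer: XAXXX

Derivation:
Step 0: AX
Step 1: AXX  (used choices [2])
Step 2: AXXX  (used choices [2])
Step 3: XAXXX  (used choices [1])


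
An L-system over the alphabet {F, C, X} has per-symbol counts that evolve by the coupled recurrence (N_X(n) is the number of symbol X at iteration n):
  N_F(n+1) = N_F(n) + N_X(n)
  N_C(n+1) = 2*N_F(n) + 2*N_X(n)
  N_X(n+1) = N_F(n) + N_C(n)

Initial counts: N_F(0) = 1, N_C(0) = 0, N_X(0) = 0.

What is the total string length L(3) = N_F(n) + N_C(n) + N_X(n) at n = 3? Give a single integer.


Answer: 21

Derivation:
Step 0: N_F=1, N_C=0, N_X=0, L=1
Step 1: N_F=1, N_C=2, N_X=1, L=4
Step 2: N_F=2, N_C=4, N_X=3, L=9
Step 3: N_F=5, N_C=10, N_X=6, L=21


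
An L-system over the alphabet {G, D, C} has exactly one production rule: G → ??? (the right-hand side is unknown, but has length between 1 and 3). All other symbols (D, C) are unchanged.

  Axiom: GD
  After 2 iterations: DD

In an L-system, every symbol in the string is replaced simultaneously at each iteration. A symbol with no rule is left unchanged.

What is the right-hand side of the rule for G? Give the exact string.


Trying G → D:
  Step 0: GD
  Step 1: DD
  Step 2: DD
Matches the given result.

Answer: D


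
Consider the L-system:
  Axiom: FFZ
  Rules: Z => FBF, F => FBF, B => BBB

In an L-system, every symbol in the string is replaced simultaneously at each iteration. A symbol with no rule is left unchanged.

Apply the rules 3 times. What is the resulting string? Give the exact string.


Step 0: FFZ
Step 1: FBFFBFFBF
Step 2: FBFBBBFBFFBFBBBFBFFBFBBBFBF
Step 3: FBFBBBFBFBBBBBBBBBFBFBBBFBFFBFBBBFBFBBBBBBBBBFBFBBBFBFFBFBBBFBFBBBBBBBBBFBFBBBFBF

Answer: FBFBBBFBFBBBBBBBBBFBFBBBFBFFBFBBBFBFBBBBBBBBBFBFBBBFBFFBFBBBFBFBBBBBBBBBFBFBBBFBF


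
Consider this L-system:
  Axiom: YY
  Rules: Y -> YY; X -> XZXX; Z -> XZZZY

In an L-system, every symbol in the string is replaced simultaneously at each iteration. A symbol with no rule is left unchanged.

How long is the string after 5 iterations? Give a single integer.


Step 0: length = 2
Step 1: length = 4
Step 2: length = 8
Step 3: length = 16
Step 4: length = 32
Step 5: length = 64

Answer: 64


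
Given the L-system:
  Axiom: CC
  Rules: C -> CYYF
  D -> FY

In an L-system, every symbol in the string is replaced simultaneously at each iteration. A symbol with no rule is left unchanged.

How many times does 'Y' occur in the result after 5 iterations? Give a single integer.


Step 0: CC  (0 'Y')
Step 1: CYYFCYYF  (4 'Y')
Step 2: CYYFYYFCYYFYYF  (8 'Y')
Step 3: CYYFYYFYYFCYYFYYFYYF  (12 'Y')
Step 4: CYYFYYFYYFYYFCYYFYYFYYFYYF  (16 'Y')
Step 5: CYYFYYFYYFYYFYYFCYYFYYFYYFYYFYYF  (20 'Y')

Answer: 20


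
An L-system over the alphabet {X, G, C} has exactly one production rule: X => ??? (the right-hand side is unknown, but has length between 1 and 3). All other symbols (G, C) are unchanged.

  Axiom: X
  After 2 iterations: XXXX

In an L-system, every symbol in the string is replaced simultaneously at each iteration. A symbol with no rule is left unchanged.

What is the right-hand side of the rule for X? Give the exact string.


Answer: XX

Derivation:
Trying X => XX:
  Step 0: X
  Step 1: XX
  Step 2: XXXX
Matches the given result.


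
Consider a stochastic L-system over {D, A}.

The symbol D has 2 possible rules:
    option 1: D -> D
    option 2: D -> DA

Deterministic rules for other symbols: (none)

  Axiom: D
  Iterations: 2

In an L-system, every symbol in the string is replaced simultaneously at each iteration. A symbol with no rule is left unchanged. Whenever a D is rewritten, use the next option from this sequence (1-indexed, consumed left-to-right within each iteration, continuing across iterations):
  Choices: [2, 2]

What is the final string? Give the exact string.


Answer: DAA

Derivation:
Step 0: D
Step 1: DA  (used choices [2])
Step 2: DAA  (used choices [2])


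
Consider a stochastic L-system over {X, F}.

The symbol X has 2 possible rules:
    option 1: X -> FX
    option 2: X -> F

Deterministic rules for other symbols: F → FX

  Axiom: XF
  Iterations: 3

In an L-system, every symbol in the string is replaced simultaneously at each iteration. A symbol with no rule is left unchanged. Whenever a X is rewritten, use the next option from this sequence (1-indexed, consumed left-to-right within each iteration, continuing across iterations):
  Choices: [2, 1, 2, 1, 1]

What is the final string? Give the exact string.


Step 0: XF
Step 1: FFX  (used choices [2])
Step 2: FXFXFX  (used choices [1])
Step 3: FXFFXFXFXFX  (used choices [2, 1, 1])

Answer: FXFFXFXFXFX


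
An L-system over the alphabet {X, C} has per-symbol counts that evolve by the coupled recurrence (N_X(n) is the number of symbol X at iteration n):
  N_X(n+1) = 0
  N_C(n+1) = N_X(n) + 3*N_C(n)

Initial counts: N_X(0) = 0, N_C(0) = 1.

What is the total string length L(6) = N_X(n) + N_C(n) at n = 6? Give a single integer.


Step 0: N_X=0, N_C=1, L=1
Step 1: N_X=0, N_C=3, L=3
Step 2: N_X=0, N_C=9, L=9
Step 3: N_X=0, N_C=27, L=27
Step 4: N_X=0, N_C=81, L=81
Step 5: N_X=0, N_C=243, L=243
Step 6: N_X=0, N_C=729, L=729

Answer: 729


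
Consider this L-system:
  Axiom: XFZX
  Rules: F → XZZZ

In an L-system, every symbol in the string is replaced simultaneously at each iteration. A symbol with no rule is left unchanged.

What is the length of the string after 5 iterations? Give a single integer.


Answer: 7

Derivation:
Step 0: length = 4
Step 1: length = 7
Step 2: length = 7
Step 3: length = 7
Step 4: length = 7
Step 5: length = 7


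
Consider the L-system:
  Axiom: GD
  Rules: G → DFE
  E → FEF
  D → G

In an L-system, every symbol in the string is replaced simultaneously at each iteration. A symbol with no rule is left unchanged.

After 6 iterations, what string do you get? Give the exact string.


Answer: GFFEFFFFFEFFFFFFFFFEFFFFFDFEFFFEFFFFFFFEFFFF

Derivation:
Step 0: GD
Step 1: DFEG
Step 2: GFFEFDFE
Step 3: DFEFFFEFFGFFEF
Step 4: GFFEFFFFFEFFFDFEFFFEFF
Step 5: DFEFFFEFFFFFFFEFFFFGFFEFFFFFEFFF
Step 6: GFFEFFFFFEFFFFFFFFFEFFFFFDFEFFFEFFFFFFFEFFFF


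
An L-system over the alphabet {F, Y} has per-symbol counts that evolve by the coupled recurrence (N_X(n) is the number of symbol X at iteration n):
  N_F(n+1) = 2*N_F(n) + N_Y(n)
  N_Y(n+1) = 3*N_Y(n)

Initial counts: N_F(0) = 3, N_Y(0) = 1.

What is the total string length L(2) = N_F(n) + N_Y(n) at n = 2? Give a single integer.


Step 0: N_F=3, N_Y=1, L=4
Step 1: N_F=7, N_Y=3, L=10
Step 2: N_F=17, N_Y=9, L=26

Answer: 26


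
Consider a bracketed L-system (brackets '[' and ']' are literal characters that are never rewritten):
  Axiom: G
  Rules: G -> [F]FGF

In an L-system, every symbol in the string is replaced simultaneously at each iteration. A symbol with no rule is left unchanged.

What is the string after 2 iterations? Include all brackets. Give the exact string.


Answer: [F]F[F]FGFF

Derivation:
Step 0: G
Step 1: [F]FGF
Step 2: [F]F[F]FGFF


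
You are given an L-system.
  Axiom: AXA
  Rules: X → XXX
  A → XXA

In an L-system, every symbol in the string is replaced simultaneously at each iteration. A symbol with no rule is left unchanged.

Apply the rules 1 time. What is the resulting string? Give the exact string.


Answer: XXAXXXXXA

Derivation:
Step 0: AXA
Step 1: XXAXXXXXA


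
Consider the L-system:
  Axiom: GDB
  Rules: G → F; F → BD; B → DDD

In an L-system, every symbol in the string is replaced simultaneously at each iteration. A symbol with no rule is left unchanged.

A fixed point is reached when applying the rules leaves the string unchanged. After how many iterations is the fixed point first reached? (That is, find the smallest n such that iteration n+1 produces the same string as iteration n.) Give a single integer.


Step 0: GDB
Step 1: FDDDD
Step 2: BDDDDD
Step 3: DDDDDDDD
Step 4: DDDDDDDD  (unchanged — fixed point at step 3)

Answer: 3


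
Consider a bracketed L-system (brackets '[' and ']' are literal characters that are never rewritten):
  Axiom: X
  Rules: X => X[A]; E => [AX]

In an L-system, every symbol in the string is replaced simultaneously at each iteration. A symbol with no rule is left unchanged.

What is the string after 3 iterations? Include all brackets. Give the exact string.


Step 0: X
Step 1: X[A]
Step 2: X[A][A]
Step 3: X[A][A][A]

Answer: X[A][A][A]


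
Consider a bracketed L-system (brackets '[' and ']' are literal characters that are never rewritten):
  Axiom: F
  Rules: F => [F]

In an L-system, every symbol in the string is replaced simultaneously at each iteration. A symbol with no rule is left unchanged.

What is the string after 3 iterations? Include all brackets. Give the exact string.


Answer: [[[F]]]

Derivation:
Step 0: F
Step 1: [F]
Step 2: [[F]]
Step 3: [[[F]]]


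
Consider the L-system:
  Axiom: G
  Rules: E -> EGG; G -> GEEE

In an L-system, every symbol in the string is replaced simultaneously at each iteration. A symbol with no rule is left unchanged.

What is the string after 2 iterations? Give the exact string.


Step 0: G
Step 1: GEEE
Step 2: GEEEEGGEGGEGG

Answer: GEEEEGGEGGEGG


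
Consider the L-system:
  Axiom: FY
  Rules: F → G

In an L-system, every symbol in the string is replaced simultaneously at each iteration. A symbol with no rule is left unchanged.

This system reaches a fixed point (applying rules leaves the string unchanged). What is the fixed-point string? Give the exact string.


Step 0: FY
Step 1: GY
Step 2: GY  (unchanged — fixed point at step 1)

Answer: GY


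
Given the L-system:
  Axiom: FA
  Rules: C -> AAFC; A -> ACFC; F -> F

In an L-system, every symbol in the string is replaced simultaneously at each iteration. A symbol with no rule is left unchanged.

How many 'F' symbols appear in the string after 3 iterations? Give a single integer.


Step 0: FA  (1 'F')
Step 1: FACFC  (2 'F')
Step 2: FACFCAAFCFAAFC  (5 'F')
Step 3: FACFCAAFCFAAFCACFCACFCFAAFCFACFCACFCFAAFC  (14 'F')

Answer: 14


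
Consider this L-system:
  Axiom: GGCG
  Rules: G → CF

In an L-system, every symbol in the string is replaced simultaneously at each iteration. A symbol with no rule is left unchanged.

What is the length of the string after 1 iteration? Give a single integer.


Answer: 7

Derivation:
Step 0: length = 4
Step 1: length = 7


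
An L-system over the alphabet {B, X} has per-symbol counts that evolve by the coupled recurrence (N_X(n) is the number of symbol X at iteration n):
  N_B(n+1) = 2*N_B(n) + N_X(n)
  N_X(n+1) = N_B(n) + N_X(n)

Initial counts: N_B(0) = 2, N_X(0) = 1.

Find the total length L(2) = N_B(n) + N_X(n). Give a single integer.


Answer: 21

Derivation:
Step 0: N_B=2, N_X=1, L=3
Step 1: N_B=5, N_X=3, L=8
Step 2: N_B=13, N_X=8, L=21


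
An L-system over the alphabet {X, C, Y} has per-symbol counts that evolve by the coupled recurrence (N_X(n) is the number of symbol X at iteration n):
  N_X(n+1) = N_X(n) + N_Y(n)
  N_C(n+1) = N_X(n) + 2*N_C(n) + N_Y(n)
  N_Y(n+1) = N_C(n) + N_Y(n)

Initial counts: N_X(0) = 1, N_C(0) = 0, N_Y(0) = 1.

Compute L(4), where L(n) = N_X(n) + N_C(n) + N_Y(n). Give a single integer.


Step 0: N_X=1, N_C=0, N_Y=1, L=2
Step 1: N_X=2, N_C=2, N_Y=1, L=5
Step 2: N_X=3, N_C=7, N_Y=3, L=13
Step 3: N_X=6, N_C=20, N_Y=10, L=36
Step 4: N_X=16, N_C=56, N_Y=30, L=102

Answer: 102


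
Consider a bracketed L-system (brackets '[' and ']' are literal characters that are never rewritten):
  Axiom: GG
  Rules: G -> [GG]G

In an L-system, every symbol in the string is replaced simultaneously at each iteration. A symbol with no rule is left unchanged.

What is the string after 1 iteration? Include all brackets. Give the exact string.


Step 0: GG
Step 1: [GG]G[GG]G

Answer: [GG]G[GG]G


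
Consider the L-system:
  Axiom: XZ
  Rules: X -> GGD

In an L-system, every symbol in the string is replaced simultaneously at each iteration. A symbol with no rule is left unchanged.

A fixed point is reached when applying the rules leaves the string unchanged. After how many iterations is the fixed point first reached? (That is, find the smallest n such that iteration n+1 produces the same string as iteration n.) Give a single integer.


Answer: 1

Derivation:
Step 0: XZ
Step 1: GGDZ
Step 2: GGDZ  (unchanged — fixed point at step 1)


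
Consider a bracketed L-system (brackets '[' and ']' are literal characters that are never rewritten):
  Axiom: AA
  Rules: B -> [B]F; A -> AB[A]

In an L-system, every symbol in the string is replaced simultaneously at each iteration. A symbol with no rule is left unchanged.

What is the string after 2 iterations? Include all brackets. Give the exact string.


Step 0: AA
Step 1: AB[A]AB[A]
Step 2: AB[A][B]F[AB[A]]AB[A][B]F[AB[A]]

Answer: AB[A][B]F[AB[A]]AB[A][B]F[AB[A]]


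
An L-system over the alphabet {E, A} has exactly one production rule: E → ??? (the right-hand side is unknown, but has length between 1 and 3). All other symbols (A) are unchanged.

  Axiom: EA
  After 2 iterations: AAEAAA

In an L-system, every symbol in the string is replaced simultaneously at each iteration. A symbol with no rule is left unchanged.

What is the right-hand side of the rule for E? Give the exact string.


Answer: AEA

Derivation:
Trying E → AEA:
  Step 0: EA
  Step 1: AEAA
  Step 2: AAEAAA
Matches the given result.


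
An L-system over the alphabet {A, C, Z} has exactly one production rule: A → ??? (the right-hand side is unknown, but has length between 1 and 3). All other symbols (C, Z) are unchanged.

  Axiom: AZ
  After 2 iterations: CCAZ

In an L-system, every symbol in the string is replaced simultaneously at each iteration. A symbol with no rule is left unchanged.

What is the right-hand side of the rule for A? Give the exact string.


Trying A → CA:
  Step 0: AZ
  Step 1: CAZ
  Step 2: CCAZ
Matches the given result.

Answer: CA


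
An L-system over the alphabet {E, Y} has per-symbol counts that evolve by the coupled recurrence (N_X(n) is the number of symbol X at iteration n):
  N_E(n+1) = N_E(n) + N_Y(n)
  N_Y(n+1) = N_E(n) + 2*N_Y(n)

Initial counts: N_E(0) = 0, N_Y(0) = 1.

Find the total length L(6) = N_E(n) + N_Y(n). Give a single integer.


Step 0: N_E=0, N_Y=1, L=1
Step 1: N_E=1, N_Y=2, L=3
Step 2: N_E=3, N_Y=5, L=8
Step 3: N_E=8, N_Y=13, L=21
Step 4: N_E=21, N_Y=34, L=55
Step 5: N_E=55, N_Y=89, L=144
Step 6: N_E=144, N_Y=233, L=377

Answer: 377


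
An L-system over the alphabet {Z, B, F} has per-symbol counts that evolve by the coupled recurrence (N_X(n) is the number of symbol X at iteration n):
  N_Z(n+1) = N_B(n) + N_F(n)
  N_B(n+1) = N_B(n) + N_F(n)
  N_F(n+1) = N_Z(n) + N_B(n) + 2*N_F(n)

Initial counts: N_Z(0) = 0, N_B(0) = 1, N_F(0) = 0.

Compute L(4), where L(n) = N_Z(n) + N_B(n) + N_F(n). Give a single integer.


Step 0: N_Z=0, N_B=1, N_F=0, L=1
Step 1: N_Z=1, N_B=1, N_F=1, L=3
Step 2: N_Z=2, N_B=2, N_F=4, L=8
Step 3: N_Z=6, N_B=6, N_F=12, L=24
Step 4: N_Z=18, N_B=18, N_F=36, L=72

Answer: 72


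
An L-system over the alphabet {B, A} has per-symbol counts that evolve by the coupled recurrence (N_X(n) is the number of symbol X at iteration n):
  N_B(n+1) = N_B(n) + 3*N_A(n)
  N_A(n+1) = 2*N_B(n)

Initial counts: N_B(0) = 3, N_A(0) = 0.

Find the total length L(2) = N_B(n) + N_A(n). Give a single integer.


Step 0: N_B=3, N_A=0, L=3
Step 1: N_B=3, N_A=6, L=9
Step 2: N_B=21, N_A=6, L=27

Answer: 27


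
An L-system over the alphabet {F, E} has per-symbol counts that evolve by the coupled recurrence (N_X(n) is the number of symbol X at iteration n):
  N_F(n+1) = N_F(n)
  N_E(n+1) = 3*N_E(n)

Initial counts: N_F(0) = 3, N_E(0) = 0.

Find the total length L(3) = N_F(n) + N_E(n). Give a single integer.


Step 0: N_F=3, N_E=0, L=3
Step 1: N_F=3, N_E=0, L=3
Step 2: N_F=3, N_E=0, L=3
Step 3: N_F=3, N_E=0, L=3

Answer: 3


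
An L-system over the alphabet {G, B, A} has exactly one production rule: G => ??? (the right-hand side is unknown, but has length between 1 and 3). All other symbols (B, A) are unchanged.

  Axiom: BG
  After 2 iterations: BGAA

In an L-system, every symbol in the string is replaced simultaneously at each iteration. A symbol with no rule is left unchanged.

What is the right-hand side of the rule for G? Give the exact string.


Answer: GA

Derivation:
Trying G => GA:
  Step 0: BG
  Step 1: BGA
  Step 2: BGAA
Matches the given result.


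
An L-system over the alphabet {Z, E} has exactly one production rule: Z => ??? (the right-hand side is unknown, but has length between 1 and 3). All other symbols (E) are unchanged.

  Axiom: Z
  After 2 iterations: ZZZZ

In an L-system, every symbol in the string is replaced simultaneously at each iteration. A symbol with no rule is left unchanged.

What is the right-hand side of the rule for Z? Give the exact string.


Answer: ZZ

Derivation:
Trying Z => ZZ:
  Step 0: Z
  Step 1: ZZ
  Step 2: ZZZZ
Matches the given result.


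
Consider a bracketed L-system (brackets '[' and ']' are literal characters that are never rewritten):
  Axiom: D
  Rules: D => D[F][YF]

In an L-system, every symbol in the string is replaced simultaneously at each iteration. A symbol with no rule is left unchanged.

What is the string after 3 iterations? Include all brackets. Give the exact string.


Answer: D[F][YF][F][YF][F][YF]

Derivation:
Step 0: D
Step 1: D[F][YF]
Step 2: D[F][YF][F][YF]
Step 3: D[F][YF][F][YF][F][YF]


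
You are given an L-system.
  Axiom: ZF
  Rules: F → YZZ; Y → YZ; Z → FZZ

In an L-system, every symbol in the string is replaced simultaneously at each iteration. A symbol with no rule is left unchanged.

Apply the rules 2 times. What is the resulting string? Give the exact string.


Answer: YZZFZZFZZYZFZZFZZ

Derivation:
Step 0: ZF
Step 1: FZZYZZ
Step 2: YZZFZZFZZYZFZZFZZ


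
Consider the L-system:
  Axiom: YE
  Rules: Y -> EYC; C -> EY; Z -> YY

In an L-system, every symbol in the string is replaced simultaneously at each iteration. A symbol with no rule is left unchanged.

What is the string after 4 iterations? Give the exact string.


Step 0: YE
Step 1: EYCE
Step 2: EEYCEYE
Step 3: EEEYCEYEEYCE
Step 4: EEEEYCEYEEYCEEEYCEYE

Answer: EEEEYCEYEEYCEEEYCEYE


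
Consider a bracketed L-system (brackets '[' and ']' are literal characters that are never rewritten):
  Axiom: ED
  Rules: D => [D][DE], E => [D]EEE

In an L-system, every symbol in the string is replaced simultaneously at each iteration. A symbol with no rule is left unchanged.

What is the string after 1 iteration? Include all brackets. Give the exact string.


Answer: [D]EEE[D][DE]

Derivation:
Step 0: ED
Step 1: [D]EEE[D][DE]


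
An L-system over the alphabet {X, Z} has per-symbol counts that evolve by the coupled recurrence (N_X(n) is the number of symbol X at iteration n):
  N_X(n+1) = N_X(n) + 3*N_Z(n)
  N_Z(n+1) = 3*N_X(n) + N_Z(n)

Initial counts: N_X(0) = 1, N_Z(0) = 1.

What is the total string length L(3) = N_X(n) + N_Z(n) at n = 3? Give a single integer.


Step 0: N_X=1, N_Z=1, L=2
Step 1: N_X=4, N_Z=4, L=8
Step 2: N_X=16, N_Z=16, L=32
Step 3: N_X=64, N_Z=64, L=128

Answer: 128


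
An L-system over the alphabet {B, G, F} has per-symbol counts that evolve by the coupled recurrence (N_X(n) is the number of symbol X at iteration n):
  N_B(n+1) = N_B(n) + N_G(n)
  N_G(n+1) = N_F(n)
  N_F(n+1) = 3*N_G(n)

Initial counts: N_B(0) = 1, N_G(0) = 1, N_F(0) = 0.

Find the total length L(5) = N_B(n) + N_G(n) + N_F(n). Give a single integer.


Step 0: N_B=1, N_G=1, N_F=0, L=2
Step 1: N_B=2, N_G=0, N_F=3, L=5
Step 2: N_B=2, N_G=3, N_F=0, L=5
Step 3: N_B=5, N_G=0, N_F=9, L=14
Step 4: N_B=5, N_G=9, N_F=0, L=14
Step 5: N_B=14, N_G=0, N_F=27, L=41

Answer: 41


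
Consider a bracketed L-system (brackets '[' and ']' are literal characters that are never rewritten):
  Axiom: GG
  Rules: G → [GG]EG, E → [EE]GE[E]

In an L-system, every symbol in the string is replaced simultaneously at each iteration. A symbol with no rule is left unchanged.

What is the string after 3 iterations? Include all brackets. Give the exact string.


Step 0: GG
Step 1: [GG]EG[GG]EG
Step 2: [[GG]EG[GG]EG][EE]GE[E][GG]EG[[GG]EG[GG]EG][EE]GE[E][GG]EG
Step 3: [[[GG]EG[GG]EG][EE]GE[E][GG]EG[[GG]EG[GG]EG][EE]GE[E][GG]EG][[EE]GE[E][EE]GE[E]][GG]EG[EE]GE[E][[EE]GE[E]][[GG]EG[GG]EG][EE]GE[E][GG]EG[[[GG]EG[GG]EG][EE]GE[E][GG]EG[[GG]EG[GG]EG][EE]GE[E][GG]EG][[EE]GE[E][EE]GE[E]][GG]EG[EE]GE[E][[EE]GE[E]][[GG]EG[GG]EG][EE]GE[E][GG]EG

Answer: [[[GG]EG[GG]EG][EE]GE[E][GG]EG[[GG]EG[GG]EG][EE]GE[E][GG]EG][[EE]GE[E][EE]GE[E]][GG]EG[EE]GE[E][[EE]GE[E]][[GG]EG[GG]EG][EE]GE[E][GG]EG[[[GG]EG[GG]EG][EE]GE[E][GG]EG[[GG]EG[GG]EG][EE]GE[E][GG]EG][[EE]GE[E][EE]GE[E]][GG]EG[EE]GE[E][[EE]GE[E]][[GG]EG[GG]EG][EE]GE[E][GG]EG


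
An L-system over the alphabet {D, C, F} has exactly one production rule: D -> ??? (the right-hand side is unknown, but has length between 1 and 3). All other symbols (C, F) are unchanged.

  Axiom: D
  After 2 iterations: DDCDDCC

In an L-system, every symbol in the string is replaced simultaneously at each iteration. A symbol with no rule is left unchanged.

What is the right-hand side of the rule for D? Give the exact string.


Answer: DDC

Derivation:
Trying D -> DDC:
  Step 0: D
  Step 1: DDC
  Step 2: DDCDDCC
Matches the given result.


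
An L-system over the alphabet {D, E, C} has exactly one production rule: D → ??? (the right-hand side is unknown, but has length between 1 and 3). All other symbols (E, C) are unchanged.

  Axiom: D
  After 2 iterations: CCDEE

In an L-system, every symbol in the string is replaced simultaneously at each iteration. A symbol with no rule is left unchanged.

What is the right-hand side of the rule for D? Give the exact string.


Trying D → CDE:
  Step 0: D
  Step 1: CDE
  Step 2: CCDEE
Matches the given result.

Answer: CDE


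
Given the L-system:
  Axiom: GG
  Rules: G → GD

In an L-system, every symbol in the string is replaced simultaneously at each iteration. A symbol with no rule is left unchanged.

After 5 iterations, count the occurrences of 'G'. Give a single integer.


Step 0: GG  (2 'G')
Step 1: GDGD  (2 'G')
Step 2: GDDGDD  (2 'G')
Step 3: GDDDGDDD  (2 'G')
Step 4: GDDDDGDDDD  (2 'G')
Step 5: GDDDDDGDDDDD  (2 'G')

Answer: 2


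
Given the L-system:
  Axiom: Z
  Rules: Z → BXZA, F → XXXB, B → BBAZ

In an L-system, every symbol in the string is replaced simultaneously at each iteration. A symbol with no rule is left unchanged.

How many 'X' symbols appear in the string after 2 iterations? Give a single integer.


Step 0: Z  (0 'X')
Step 1: BXZA  (1 'X')
Step 2: BBAZXBXZAA  (2 'X')

Answer: 2


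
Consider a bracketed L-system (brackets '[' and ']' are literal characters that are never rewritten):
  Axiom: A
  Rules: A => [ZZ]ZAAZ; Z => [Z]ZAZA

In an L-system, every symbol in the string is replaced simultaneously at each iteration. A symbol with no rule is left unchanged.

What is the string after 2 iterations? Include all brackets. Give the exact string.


Step 0: A
Step 1: [ZZ]ZAAZ
Step 2: [[Z]ZAZA[Z]ZAZA][Z]ZAZA[ZZ]ZAAZ[ZZ]ZAAZ[Z]ZAZA

Answer: [[Z]ZAZA[Z]ZAZA][Z]ZAZA[ZZ]ZAAZ[ZZ]ZAAZ[Z]ZAZA


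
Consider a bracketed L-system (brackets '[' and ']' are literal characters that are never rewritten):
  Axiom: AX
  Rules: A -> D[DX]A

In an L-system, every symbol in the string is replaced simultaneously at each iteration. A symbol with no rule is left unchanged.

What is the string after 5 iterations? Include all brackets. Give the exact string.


Answer: D[DX]D[DX]D[DX]D[DX]D[DX]AX

Derivation:
Step 0: AX
Step 1: D[DX]AX
Step 2: D[DX]D[DX]AX
Step 3: D[DX]D[DX]D[DX]AX
Step 4: D[DX]D[DX]D[DX]D[DX]AX
Step 5: D[DX]D[DX]D[DX]D[DX]D[DX]AX


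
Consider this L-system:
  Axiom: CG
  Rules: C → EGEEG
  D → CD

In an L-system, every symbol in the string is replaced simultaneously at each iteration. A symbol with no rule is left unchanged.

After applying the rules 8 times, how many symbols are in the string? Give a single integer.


Step 0: length = 2
Step 1: length = 6
Step 2: length = 6
Step 3: length = 6
Step 4: length = 6
Step 5: length = 6
Step 6: length = 6
Step 7: length = 6
Step 8: length = 6

Answer: 6


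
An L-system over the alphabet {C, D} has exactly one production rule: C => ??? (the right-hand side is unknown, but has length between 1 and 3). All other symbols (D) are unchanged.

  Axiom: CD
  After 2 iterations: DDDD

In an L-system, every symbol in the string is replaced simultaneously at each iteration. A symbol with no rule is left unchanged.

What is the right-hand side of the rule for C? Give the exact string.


Answer: DDD

Derivation:
Trying C => DDD:
  Step 0: CD
  Step 1: DDDD
  Step 2: DDDD
Matches the given result.


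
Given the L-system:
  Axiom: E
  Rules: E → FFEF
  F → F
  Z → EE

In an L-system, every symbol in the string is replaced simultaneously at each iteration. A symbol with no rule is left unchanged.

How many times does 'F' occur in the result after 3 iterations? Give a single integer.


Answer: 9

Derivation:
Step 0: E  (0 'F')
Step 1: FFEF  (3 'F')
Step 2: FFFFEFF  (6 'F')
Step 3: FFFFFFEFFF  (9 'F')


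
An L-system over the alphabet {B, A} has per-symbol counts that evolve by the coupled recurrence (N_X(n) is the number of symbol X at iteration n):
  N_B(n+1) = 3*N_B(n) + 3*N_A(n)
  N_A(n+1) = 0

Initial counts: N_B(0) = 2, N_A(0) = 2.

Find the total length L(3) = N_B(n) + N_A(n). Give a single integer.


Step 0: N_B=2, N_A=2, L=4
Step 1: N_B=12, N_A=0, L=12
Step 2: N_B=36, N_A=0, L=36
Step 3: N_B=108, N_A=0, L=108

Answer: 108


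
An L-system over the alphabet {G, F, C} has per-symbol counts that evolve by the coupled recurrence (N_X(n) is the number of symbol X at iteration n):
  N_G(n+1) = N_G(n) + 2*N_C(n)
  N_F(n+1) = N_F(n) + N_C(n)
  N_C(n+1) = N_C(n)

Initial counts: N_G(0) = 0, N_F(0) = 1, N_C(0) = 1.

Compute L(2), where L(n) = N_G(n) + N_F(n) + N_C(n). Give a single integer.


Step 0: N_G=0, N_F=1, N_C=1, L=2
Step 1: N_G=2, N_F=2, N_C=1, L=5
Step 2: N_G=4, N_F=3, N_C=1, L=8

Answer: 8


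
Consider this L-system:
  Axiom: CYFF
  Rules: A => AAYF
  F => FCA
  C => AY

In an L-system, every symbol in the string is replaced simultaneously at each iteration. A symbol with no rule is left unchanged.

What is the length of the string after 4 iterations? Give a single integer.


Answer: 182

Derivation:
Step 0: length = 4
Step 1: length = 9
Step 2: length = 24
Step 3: length = 66
Step 4: length = 182


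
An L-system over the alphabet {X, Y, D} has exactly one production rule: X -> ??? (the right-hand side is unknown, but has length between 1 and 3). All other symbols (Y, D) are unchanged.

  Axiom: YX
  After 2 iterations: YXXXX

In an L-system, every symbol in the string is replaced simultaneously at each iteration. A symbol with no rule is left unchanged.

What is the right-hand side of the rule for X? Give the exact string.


Answer: XX

Derivation:
Trying X -> XX:
  Step 0: YX
  Step 1: YXX
  Step 2: YXXXX
Matches the given result.


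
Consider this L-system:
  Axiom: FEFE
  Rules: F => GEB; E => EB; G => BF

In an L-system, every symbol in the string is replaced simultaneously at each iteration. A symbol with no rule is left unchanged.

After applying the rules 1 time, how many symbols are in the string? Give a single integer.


Step 0: length = 4
Step 1: length = 10

Answer: 10


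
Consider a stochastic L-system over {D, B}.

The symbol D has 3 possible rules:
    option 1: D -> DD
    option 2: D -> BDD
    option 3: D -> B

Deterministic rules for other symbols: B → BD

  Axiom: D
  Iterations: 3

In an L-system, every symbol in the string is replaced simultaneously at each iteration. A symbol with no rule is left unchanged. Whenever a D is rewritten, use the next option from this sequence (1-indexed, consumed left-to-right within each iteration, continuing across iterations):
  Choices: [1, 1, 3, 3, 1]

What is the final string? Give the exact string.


Step 0: D
Step 1: DD  (used choices [1])
Step 2: DDB  (used choices [1, 3])
Step 3: BDDBD  (used choices [3, 1])

Answer: BDDBD


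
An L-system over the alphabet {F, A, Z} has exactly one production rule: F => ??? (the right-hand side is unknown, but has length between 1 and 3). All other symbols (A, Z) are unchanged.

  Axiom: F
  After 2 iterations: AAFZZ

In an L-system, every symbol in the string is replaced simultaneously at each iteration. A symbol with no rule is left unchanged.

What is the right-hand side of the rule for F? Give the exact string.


Trying F => AFZ:
  Step 0: F
  Step 1: AFZ
  Step 2: AAFZZ
Matches the given result.

Answer: AFZ


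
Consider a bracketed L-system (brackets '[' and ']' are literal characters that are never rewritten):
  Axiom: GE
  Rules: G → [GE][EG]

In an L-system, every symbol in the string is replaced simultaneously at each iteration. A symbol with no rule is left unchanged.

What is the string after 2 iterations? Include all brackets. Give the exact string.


Step 0: GE
Step 1: [GE][EG]E
Step 2: [[GE][EG]E][E[GE][EG]]E

Answer: [[GE][EG]E][E[GE][EG]]E


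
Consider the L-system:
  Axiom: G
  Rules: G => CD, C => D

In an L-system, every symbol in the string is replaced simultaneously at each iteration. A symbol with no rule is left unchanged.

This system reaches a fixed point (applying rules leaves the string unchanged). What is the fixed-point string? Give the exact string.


Answer: DD

Derivation:
Step 0: G
Step 1: CD
Step 2: DD
Step 3: DD  (unchanged — fixed point at step 2)


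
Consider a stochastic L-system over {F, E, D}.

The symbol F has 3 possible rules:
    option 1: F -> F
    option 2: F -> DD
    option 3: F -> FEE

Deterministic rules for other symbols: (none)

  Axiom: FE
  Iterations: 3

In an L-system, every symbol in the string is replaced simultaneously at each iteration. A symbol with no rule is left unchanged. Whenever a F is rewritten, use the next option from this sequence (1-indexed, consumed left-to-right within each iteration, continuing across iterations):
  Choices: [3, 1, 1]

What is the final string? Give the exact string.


Step 0: FE
Step 1: FEEE  (used choices [3])
Step 2: FEEE  (used choices [1])
Step 3: FEEE  (used choices [1])

Answer: FEEE


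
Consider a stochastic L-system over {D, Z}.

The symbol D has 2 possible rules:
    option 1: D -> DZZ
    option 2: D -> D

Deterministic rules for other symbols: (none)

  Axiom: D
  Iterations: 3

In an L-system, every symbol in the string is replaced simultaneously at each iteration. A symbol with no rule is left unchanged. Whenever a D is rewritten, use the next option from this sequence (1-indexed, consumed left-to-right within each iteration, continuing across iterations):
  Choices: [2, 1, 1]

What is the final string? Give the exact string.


Step 0: D
Step 1: D  (used choices [2])
Step 2: DZZ  (used choices [1])
Step 3: DZZZZ  (used choices [1])

Answer: DZZZZ


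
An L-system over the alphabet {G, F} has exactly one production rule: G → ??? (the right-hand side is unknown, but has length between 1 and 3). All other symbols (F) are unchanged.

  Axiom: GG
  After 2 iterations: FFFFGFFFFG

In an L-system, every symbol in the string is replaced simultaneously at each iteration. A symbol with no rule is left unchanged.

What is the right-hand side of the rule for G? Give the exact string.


Answer: FFG

Derivation:
Trying G → FFG:
  Step 0: GG
  Step 1: FFGFFG
  Step 2: FFFFGFFFFG
Matches the given result.


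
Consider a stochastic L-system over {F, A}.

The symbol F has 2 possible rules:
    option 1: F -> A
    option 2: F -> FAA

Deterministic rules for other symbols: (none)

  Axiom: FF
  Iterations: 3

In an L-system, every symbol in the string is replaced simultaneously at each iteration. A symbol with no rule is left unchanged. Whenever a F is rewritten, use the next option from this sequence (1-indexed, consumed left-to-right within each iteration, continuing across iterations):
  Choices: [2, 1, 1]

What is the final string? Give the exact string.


Answer: AAAA

Derivation:
Step 0: FF
Step 1: FAAA  (used choices [2, 1])
Step 2: AAAA  (used choices [1])
Step 3: AAAA  (used choices [])


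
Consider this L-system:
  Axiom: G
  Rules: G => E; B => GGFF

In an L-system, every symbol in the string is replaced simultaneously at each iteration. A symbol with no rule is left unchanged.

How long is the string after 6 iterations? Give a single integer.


Answer: 1

Derivation:
Step 0: length = 1
Step 1: length = 1
Step 2: length = 1
Step 3: length = 1
Step 4: length = 1
Step 5: length = 1
Step 6: length = 1


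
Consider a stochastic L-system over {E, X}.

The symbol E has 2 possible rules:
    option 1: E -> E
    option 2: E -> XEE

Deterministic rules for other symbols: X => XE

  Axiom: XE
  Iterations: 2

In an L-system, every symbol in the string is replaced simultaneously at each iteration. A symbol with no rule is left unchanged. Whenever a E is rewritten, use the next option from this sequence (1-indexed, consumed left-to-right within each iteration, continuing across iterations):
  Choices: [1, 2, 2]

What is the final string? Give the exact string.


Step 0: XE
Step 1: XEE  (used choices [1])
Step 2: XEXEEXEE  (used choices [2, 2])

Answer: XEXEEXEE


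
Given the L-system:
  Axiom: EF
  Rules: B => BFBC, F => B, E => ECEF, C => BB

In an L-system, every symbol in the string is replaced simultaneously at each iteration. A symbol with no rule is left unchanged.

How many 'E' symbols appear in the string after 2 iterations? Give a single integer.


Step 0: EF  (1 'E')
Step 1: ECEFB  (2 'E')
Step 2: ECEFBBECEFBBFBC  (4 'E')

Answer: 4


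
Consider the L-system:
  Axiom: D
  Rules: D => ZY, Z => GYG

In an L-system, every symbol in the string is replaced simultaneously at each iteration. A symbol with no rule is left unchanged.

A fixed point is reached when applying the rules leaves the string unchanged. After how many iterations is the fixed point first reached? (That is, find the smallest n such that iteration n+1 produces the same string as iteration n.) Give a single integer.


Step 0: D
Step 1: ZY
Step 2: GYGY
Step 3: GYGY  (unchanged — fixed point at step 2)

Answer: 2


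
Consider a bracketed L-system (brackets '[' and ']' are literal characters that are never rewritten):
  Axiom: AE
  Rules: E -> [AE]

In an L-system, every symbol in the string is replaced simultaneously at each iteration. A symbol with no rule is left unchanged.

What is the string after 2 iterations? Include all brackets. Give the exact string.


Answer: A[A[AE]]

Derivation:
Step 0: AE
Step 1: A[AE]
Step 2: A[A[AE]]


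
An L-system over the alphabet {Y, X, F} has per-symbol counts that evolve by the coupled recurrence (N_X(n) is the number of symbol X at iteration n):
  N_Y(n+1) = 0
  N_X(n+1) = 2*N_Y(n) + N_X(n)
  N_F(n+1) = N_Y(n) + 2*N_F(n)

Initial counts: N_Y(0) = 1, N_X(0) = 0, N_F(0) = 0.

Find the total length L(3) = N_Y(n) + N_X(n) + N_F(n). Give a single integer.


Step 0: N_Y=1, N_X=0, N_F=0, L=1
Step 1: N_Y=0, N_X=2, N_F=1, L=3
Step 2: N_Y=0, N_X=2, N_F=2, L=4
Step 3: N_Y=0, N_X=2, N_F=4, L=6

Answer: 6


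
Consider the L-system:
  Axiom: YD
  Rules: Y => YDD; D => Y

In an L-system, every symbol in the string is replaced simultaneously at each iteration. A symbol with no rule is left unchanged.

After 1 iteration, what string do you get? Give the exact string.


Step 0: YD
Step 1: YDDY

Answer: YDDY


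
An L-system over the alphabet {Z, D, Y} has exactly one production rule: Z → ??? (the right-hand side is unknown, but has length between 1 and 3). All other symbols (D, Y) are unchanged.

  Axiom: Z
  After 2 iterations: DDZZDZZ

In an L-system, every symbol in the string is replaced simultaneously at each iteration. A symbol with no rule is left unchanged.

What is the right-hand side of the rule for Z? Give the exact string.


Answer: DZZ

Derivation:
Trying Z → DZZ:
  Step 0: Z
  Step 1: DZZ
  Step 2: DDZZDZZ
Matches the given result.


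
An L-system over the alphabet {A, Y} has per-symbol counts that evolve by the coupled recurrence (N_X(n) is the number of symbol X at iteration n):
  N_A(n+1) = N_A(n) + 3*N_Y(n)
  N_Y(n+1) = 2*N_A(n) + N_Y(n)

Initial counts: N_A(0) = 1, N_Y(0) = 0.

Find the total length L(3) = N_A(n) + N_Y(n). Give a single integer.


Step 0: N_A=1, N_Y=0, L=1
Step 1: N_A=1, N_Y=2, L=3
Step 2: N_A=7, N_Y=4, L=11
Step 3: N_A=19, N_Y=18, L=37

Answer: 37


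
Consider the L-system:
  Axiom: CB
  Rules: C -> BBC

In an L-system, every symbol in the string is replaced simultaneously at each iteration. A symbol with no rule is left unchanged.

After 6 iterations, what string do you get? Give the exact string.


Answer: BBBBBBBBBBBBCB

Derivation:
Step 0: CB
Step 1: BBCB
Step 2: BBBBCB
Step 3: BBBBBBCB
Step 4: BBBBBBBBCB
Step 5: BBBBBBBBBBCB
Step 6: BBBBBBBBBBBBCB


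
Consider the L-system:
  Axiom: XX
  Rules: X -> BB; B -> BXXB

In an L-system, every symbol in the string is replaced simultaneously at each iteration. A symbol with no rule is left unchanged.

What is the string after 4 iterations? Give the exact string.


Answer: BXXBBBBBBXXBBXXBBXXBBXXBBXXBBXXBBBBBBXXBBXXBBBBBBXXBBXXBBXXBBXXBBXXBBXXBBBBBBXXBBXXBBBBBBXXBBXXBBXXBBXXBBXXBBXXBBBBBBXXBBXXBBBBBBXXBBXXBBXXBBXXBBXXBBXXBBBBBBXXB

Derivation:
Step 0: XX
Step 1: BBBB
Step 2: BXXBBXXBBXXBBXXB
Step 3: BXXBBBBBBXXBBXXBBBBBBXXBBXXBBBBBBXXBBXXBBBBBBXXB
Step 4: BXXBBBBBBXXBBXXBBXXBBXXBBXXBBXXBBBBBBXXBBXXBBBBBBXXBBXXBBXXBBXXBBXXBBXXBBBBBBXXBBXXBBBBBBXXBBXXBBXXBBXXBBXXBBXXBBBBBBXXBBXXBBBBBBXXBBXXBBXXBBXXBBXXBBXXBBBBBBXXB
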